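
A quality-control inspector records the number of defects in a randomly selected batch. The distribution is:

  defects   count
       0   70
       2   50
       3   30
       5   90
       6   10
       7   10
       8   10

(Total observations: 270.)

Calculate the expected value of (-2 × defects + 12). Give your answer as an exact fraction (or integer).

Total = 270, so P(defects=0) = 70/270, etc.
E[-2x+12] = (7/27)·12 + (5/27)·8 + (1/9)·6 + (1/3)·2 + (1/27)·0 + (1/27)·(-2) + (1/27)·(-4)
     = 154/27

154/27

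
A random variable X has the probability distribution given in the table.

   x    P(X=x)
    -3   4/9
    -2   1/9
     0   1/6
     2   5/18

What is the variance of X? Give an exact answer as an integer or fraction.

41/9

E[X] = (4/9)·(-3) + (1/9)·(-2) + (1/6)·0 + (5/18)·2 = -1
E[X²] = (4/9)·9 + (1/9)·4 + (1/6)·0 + (5/18)·4 = 50/9
Var(X) = 50/9 − (-1)² = 41/9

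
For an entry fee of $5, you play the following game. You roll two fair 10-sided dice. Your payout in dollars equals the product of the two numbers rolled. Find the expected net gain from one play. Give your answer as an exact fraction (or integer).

Distribution of the product of the two numbers rolled: 1 w.p. 1/100, 2 w.p. 1/50, 3 w.p. 1/50, 4 w.p. 3/100, 5 w.p. 1/50, 6 w.p. 1/25, …
E[payout] = (1/100)·1 + (1/50)·2 + (1/50)·3 + (3/100)·4 + (1/50)·5 + (1/25)·6 + (1/50)·7 + (1/25)·8 + (3/100)·9 + (1/25)·10 + (1/25)·12 + (1/50)·14 + (1/50)·15 + (3/100)·16 + (1/25)·18 + (1/25)·20 + (1/50)·21 + (1/25)·24 + (1/100)·25 + (1/50)·27 + (1/50)·28 + (1/25)·30 + (1/50)·32 + (1/50)·35 + (3/100)·36 + (1/25)·40 + (1/50)·42 + (1/50)·45 + (1/50)·48 + (1/100)·49 + (1/50)·50 + (1/50)·54 + (1/50)·56 + (1/50)·60 + (1/50)·63 + (1/100)·64 + (1/50)·70 + (1/50)·72 + (1/50)·80 + (1/100)·81 + (1/50)·90 + (1/100)·100 = 121/4
Expected profit = 121/4 − 5 = 101/4

101/4 dollars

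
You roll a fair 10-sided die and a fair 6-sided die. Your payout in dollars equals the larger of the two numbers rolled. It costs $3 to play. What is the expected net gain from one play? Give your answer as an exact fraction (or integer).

Distribution of the larger of the two numbers rolled: 1 w.p. 1/60, 2 w.p. 1/20, 3 w.p. 1/12, 4 w.p. 7/60, 5 w.p. 3/20, 6 w.p. 11/60, …
E[payout] = (1/60)·1 + (1/20)·2 + (1/12)·3 + (7/60)·4 + (3/20)·5 + (11/60)·6 + (1/10)·7 + (1/10)·8 + (1/10)·9 + (1/10)·10 = 73/12
Expected profit = 73/12 − 3 = 37/12

37/12 dollars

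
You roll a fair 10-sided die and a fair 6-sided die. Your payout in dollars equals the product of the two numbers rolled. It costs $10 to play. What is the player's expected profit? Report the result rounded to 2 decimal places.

$9.25

Distribution of the product of the two numbers rolled: 1 w.p. 1/60, 2 w.p. 1/30, 3 w.p. 1/30, 4 w.p. 1/20, 5 w.p. 1/30, 6 w.p. 1/15, …
E[payout] = (1/60)·1 + (1/30)·2 + (1/30)·3 + (1/20)·4 + (1/30)·5 + (1/15)·6 + (1/60)·7 + (1/20)·8 + (1/30)·9 + (1/20)·10 + (1/15)·12 + (1/60)·14 + (1/30)·15 + (1/30)·16 + (1/20)·18 + (1/20)·20 + (1/60)·21 + (1/20)·24 + (1/60)·25 + (1/60)·27 + (1/60)·28 + (1/20)·30 + (1/60)·32 + (1/60)·35 + (1/30)·36 + (1/30)·40 + (1/60)·42 + (1/60)·45 + (1/60)·48 + (1/60)·50 + (1/60)·54 + (1/60)·60 = 77/4
Expected profit = 77/4 − 10 = 37/4 ≈ $9.25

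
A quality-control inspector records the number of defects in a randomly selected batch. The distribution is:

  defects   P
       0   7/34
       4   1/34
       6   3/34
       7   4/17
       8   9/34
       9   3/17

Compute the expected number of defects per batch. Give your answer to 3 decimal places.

6.000

E[X] = (7/34)·0 + (1/34)·4 + (3/34)·6 + (4/17)·7 + (9/34)·8 + (3/17)·9
     = 6 ≈ 6.000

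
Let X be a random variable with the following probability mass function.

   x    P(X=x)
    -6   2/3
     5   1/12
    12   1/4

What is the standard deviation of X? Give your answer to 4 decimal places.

7.8577

E[X] = -7/12, E[X²] = 745/12
Var(X) = E[X²] − (E[X])² = 745/12 − 49/144 = 8891/144
SD(X) = √(8891/144) ≈ 7.8577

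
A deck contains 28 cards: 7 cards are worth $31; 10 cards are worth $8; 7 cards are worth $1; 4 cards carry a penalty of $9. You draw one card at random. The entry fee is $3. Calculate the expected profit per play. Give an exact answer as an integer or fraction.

E[payout] = (7/28)·31 + (10/28)·8 + (7/28)·1 + (4/28)·(-9) = 67/7
Expected profit = 67/7 − 3 = 46/7

46/7 dollars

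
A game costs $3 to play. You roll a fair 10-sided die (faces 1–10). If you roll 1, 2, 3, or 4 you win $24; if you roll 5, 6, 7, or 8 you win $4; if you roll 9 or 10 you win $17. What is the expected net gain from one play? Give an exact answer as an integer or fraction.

E[payout] = (2/5)·4 + (1/5)·17 + (2/5)·24 = 73/5
Expected profit = 73/5 − 3 = 58/5

58/5 dollars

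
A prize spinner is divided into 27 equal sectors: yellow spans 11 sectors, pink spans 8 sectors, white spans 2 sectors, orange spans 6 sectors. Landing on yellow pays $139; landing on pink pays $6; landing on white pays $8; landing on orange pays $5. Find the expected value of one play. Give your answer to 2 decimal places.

E[payout] = (11/27)·139 + (8/27)·6 + (2/27)·8 + (6/27)·5 = 541/9
≈ $60.11

$60.11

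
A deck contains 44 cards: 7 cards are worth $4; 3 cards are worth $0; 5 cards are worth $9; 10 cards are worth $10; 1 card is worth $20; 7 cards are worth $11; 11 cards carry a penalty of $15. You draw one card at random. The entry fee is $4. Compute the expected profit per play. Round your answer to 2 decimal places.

E[payout] = (7/44)·4 + (3/44)·0 + (5/44)·9 + (10/44)·10 + (1/44)·20 + (7/44)·11 + (11/44)·(-15) = 105/44
Expected profit = 105/44 − 4 = -71/44 ≈ -$1.61

-$1.61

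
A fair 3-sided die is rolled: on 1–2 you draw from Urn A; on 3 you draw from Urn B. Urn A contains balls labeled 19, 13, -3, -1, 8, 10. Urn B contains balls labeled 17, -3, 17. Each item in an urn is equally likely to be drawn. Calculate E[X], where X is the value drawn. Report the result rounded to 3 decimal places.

8.556

E[X | Urn A] = (19 + 13 − 3 − 1 + 8 + 10)/6 = 23/3
E[X | Urn B] = (17 − 3 + 17)/3 = 31/3
E[X] = (2/3)·23/3 + (1/3)·31/3 = 77/9 ≈ 8.556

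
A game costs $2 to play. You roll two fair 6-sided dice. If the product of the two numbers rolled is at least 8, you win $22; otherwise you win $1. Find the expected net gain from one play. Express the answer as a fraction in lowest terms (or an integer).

E[payout] = (7/18)·1 + (11/18)·22 = 83/6
Expected profit = 83/6 − 2 = 71/6

71/6 dollars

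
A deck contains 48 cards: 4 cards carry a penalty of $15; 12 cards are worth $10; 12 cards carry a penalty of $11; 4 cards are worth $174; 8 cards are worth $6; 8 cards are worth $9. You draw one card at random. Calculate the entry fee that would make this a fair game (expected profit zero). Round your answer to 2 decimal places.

$15.50

E[payout] = (4/48)·(-15) + (12/48)·10 + (12/48)·(-11) + (4/48)·174 + (8/48)·6 + (8/48)·9 = 31/2
Fair fee = E[payout] = 31/2 ≈ $15.50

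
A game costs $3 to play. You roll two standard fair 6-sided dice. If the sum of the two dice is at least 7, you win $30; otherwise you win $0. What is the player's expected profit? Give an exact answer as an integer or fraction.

E[payout] = (5/12)·0 + (7/12)·30 = 35/2
Expected profit = 35/2 − 3 = 29/2

29/2 dollars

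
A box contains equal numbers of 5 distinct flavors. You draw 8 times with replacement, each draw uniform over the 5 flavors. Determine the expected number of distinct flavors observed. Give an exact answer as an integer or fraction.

325089/78125

Let Xⱼ=1 if type j appears at least once. P(Xⱼ=1) = 1 − ((5−1)/5)^8 = 325089/390625.
E[#distinct] = 5·325089/390625 = 325089/78125.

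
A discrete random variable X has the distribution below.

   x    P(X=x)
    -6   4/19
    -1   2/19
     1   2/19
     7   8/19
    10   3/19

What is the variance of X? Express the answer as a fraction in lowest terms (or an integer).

E[X] = (4/19)·(-6) + (2/19)·(-1) + (2/19)·1 + (8/19)·7 + (3/19)·10 = 62/19
E[X²] = (4/19)·36 + (2/19)·1 + (2/19)·1 + (8/19)·49 + (3/19)·100 = 840/19
Var(X) = 840/19 − (62/19)² = 12116/361

12116/361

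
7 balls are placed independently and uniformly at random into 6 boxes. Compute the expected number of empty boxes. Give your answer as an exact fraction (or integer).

Let Xⱼ=1 if box j is empty. P(Xⱼ=1) = ((6-1)/6)^7 = 78125/279936.
By linearity, E[#empty] = 6·78125/279936 = 78125/46656.

78125/46656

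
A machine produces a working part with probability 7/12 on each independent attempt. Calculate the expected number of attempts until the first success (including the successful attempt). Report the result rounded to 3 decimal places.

1.714

For a geometric distribution, E[trials] = 1/p = 1/(7/12) = 12/7.
≈ 1.714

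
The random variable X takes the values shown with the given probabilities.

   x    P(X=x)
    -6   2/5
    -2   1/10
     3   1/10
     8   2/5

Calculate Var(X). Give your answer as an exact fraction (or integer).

E[X] = (2/5)·(-6) + (1/10)·(-2) + (1/10)·3 + (2/5)·8 = 9/10
E[X²] = (2/5)·36 + (1/10)·4 + (1/10)·9 + (2/5)·64 = 413/10
Var(X) = 413/10 − (9/10)² = 4049/100

4049/100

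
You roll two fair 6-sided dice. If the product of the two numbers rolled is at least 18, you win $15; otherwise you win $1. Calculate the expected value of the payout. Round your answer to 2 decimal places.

$4.89

E[payout] = (13/18)·1 + (5/18)·15 = 44/9
≈ $4.89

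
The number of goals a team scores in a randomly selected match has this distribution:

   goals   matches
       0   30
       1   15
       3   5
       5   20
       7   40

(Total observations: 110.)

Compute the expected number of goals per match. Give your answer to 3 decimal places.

Total = 110, so P(goals=0) = 30/110, etc.
E[X] = (3/11)·0 + (3/22)·1 + (1/22)·3 + (2/11)·5 + (4/11)·7
     = 41/11 ≈ 3.727

3.727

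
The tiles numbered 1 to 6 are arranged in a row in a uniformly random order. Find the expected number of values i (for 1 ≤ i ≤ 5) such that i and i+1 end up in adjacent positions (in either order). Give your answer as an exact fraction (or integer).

5/3

For each i ∈ {1,…,5}, let Xᵢ = 1 if i and i+1 are adjacent. P(Xᵢ=1) = 2·(6−1)!/6! = 2/6.
By linearity, E[ΣXᵢ] = (5)·(2/6) = 5/3.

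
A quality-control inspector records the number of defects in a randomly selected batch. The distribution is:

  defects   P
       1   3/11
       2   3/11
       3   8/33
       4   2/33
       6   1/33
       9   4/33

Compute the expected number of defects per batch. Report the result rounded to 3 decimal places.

E[X] = (3/11)·1 + (3/11)·2 + (8/33)·3 + (2/33)·4 + (1/33)·6 + (4/33)·9
     = 101/33 ≈ 3.061

3.061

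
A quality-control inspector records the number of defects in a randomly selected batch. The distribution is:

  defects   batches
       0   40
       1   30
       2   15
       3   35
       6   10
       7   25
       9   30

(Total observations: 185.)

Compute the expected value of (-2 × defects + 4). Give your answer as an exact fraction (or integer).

Total = 185, so P(defects=0) = 40/185, etc.
E[-2x+4] = (8/37)·4 + (6/37)·2 + (3/37)·0 + (7/37)·(-2) + (2/37)·(-8) + (5/37)·(-10) + (6/37)·(-14)
     = -120/37

-120/37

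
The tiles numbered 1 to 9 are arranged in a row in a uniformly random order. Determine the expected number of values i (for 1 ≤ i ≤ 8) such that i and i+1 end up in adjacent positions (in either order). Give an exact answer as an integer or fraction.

For each i ∈ {1,…,8}, let Xᵢ = 1 if i and i+1 are adjacent. P(Xᵢ=1) = 2·(9−1)!/9! = 2/9.
By linearity, E[ΣXᵢ] = (8)·(2/9) = 16/9.

16/9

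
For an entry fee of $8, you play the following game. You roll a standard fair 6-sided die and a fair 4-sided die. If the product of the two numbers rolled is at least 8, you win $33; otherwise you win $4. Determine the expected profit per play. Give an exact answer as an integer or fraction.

E[payout] = (1/2)·4 + (1/2)·33 = 37/2
Expected profit = 37/2 − 8 = 21/2

21/2 dollars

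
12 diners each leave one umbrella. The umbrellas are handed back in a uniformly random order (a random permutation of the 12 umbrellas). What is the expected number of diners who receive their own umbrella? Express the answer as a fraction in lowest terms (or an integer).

1

Let Xᵢ = 1 if person i gets their own umbrella. For each i, P(Xᵢ=1) = 1/12.
By linearity of expectation, E[X₁+…+X_12] = 12·(1/12) = 1.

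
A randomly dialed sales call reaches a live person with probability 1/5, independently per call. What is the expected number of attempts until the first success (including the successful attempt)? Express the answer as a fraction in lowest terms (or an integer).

For a geometric distribution, E[trials] = 1/p = 1/(1/5) = 5.

5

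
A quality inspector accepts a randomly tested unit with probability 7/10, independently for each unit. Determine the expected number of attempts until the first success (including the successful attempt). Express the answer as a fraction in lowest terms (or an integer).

10/7

For a geometric distribution, E[trials] = 1/p = 1/(7/10) = 10/7.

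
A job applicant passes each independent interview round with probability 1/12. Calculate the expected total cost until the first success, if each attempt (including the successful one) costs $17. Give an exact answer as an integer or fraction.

$204

E[#attempts] = 1/p = 12; E[cost] = 17·12 = 204.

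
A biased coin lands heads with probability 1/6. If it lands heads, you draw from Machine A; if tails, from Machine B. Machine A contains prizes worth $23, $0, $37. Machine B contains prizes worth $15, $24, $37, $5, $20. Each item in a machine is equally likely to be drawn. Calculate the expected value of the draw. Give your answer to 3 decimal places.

E[X | Machine A] = (23 + 0 + 37)/3 = 20
E[X | Machine B] = (15 + 24 + 37 + 5 + 20)/5 = 101/5
E[X] = (1/6)·20 + (5/6)·101/5 = 121/6 ≈ 20.167

$20.167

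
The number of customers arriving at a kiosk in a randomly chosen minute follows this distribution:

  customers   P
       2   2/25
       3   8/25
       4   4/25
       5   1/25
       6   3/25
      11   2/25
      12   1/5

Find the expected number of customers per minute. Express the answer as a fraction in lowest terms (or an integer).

E[X] = (2/25)·2 + (8/25)·3 + (4/25)·4 + (1/25)·5 + (3/25)·6 + (2/25)·11 + (1/5)·12
     = 149/25

149/25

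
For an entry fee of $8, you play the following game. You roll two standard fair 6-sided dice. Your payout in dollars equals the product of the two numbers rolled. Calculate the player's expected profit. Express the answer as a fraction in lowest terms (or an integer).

Distribution of the product of the two numbers rolled: 1 w.p. 1/36, 2 w.p. 1/18, 3 w.p. 1/18, 4 w.p. 1/12, 5 w.p. 1/18, 6 w.p. 1/9, …
E[payout] = (1/36)·1 + (1/18)·2 + (1/18)·3 + (1/12)·4 + (1/18)·5 + (1/9)·6 + (1/18)·8 + (1/36)·9 + (1/18)·10 + (1/9)·12 + (1/18)·15 + (1/36)·16 + (1/18)·18 + (1/18)·20 + (1/18)·24 + (1/36)·25 + (1/18)·30 + (1/36)·36 = 49/4
Expected profit = 49/4 − 8 = 17/4

17/4 dollars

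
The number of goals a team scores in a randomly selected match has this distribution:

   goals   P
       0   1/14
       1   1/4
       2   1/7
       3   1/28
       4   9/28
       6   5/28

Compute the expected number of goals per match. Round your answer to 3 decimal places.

E[X] = (1/14)·0 + (1/4)·1 + (1/7)·2 + (1/28)·3 + (9/28)·4 + (5/28)·6
     = 3 ≈ 3.000

3.000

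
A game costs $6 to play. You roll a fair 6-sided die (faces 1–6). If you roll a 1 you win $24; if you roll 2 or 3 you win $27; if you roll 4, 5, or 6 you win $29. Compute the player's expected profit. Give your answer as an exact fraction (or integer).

E[payout] = (1/6)·24 + (1/3)·27 + (1/2)·29 = 55/2
Expected profit = 55/2 − 6 = 43/2

43/2 dollars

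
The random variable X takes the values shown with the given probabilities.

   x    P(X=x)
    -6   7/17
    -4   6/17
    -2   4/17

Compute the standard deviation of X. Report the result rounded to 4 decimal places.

E[X] = -74/17, E[X²] = 364/17
Var(X) = E[X²] − (E[X])² = 364/17 − 5476/289 = 712/289
SD(X) = √(712/289) ≈ 1.5696

1.5696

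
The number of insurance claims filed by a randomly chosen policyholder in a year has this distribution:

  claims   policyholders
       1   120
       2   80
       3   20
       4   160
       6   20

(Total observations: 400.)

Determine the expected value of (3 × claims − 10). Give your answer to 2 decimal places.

Total = 400, so P(claims=1) = 120/400, etc.
E[3x-10] = (3/10)·(-7) + (1/5)·(-4) + (1/20)·(-1) + (2/5)·2 + (1/20)·8
     = -7/4 ≈ -1.75

-1.75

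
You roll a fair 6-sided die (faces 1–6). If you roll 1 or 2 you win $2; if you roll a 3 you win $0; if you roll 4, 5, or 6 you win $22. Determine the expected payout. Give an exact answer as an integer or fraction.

35/3 dollars

E[payout] = (1/6)·0 + (1/3)·2 + (1/2)·22 = 35/3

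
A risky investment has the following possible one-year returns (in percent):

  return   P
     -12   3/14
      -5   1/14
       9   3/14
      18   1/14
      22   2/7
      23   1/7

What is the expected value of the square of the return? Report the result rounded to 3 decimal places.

E[X²] = (3/14)·144 + (1/14)·25 + (3/14)·81 + (1/14)·324 + (2/7)·484 + (1/7)·529
     = 287 ≈ 287.000

287.000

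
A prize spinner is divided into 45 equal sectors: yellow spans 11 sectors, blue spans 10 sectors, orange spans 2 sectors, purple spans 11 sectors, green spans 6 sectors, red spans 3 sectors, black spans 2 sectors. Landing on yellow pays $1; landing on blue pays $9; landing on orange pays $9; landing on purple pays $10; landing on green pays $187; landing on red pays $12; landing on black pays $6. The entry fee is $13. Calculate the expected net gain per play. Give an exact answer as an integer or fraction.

814/45 dollars

E[payout] = (11/45)·1 + (10/45)·9 + (2/45)·9 + (11/45)·10 + (6/45)·187 + (3/45)·12 + (2/45)·6 = 1399/45
Expected profit = 1399/45 − 13 = 814/45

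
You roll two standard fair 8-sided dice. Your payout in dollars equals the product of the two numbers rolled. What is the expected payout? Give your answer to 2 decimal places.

Distribution of the product of the two numbers rolled: 1 w.p. 1/64, 2 w.p. 1/32, 3 w.p. 1/32, 4 w.p. 3/64, 5 w.p. 1/32, 6 w.p. 1/16, …
E[payout] = (1/64)·1 + (1/32)·2 + (1/32)·3 + (3/64)·4 + (1/32)·5 + (1/16)·6 + (1/32)·7 + (1/16)·8 + (1/64)·9 + (1/32)·10 + (1/16)·12 + (1/32)·14 + (1/32)·15 + (3/64)·16 + (1/32)·18 + (1/32)·20 + (1/32)·21 + (1/16)·24 + (1/64)·25 + (1/32)·28 + (1/32)·30 + (1/32)·32 + (1/32)·35 + (1/64)·36 + (1/32)·40 + (1/32)·42 + (1/32)·48 + (1/64)·49 + (1/32)·56 + (1/64)·64 = 81/4
≈ $20.25

$20.25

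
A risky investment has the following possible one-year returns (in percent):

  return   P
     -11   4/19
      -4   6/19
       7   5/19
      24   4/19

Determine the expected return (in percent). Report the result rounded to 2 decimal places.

3.32

E[X] = (4/19)·(-11) + (6/19)·(-4) + (5/19)·7 + (4/19)·24
     = 63/19 ≈ 3.32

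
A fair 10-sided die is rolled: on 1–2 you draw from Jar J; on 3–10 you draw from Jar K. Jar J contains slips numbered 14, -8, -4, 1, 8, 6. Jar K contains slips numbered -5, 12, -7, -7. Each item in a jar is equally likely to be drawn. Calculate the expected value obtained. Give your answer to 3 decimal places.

-0.833

E[X | Jar J] = (14 − 8 − 4 + 1 + 8 + 6)/6 = 17/6
E[X | Jar K] = (-5 + 12 − 7 − 7)/4 = -7/4
E[X] = (1/5)·17/6 + (4/5)·(-7/4) = -5/6 ≈ -0.833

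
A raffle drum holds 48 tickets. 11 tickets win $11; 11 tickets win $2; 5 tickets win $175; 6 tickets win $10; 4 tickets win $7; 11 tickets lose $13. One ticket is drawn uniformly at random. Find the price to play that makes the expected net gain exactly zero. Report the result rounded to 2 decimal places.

$20.06

E[payout] = (11/48)·11 + (11/48)·2 + (5/48)·175 + (6/48)·10 + (4/48)·7 + (11/48)·(-13) = 321/16
Fair fee = E[payout] = 321/16 ≈ $20.06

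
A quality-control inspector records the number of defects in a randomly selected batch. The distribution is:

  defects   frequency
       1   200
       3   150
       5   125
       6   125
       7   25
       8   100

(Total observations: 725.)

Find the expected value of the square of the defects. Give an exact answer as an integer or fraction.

672/29

Total = 725, so P(defects=1) = 200/725, etc.
E[X²] = (8/29)·1 + (6/29)·9 + (5/29)·25 + (5/29)·36 + (1/29)·49 + (4/29)·64
     = 672/29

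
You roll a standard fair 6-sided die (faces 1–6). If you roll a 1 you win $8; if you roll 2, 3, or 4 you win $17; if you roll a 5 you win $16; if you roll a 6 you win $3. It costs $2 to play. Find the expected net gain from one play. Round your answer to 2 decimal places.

$11.00

E[payout] = (1/6)·3 + (1/6)·8 + (1/6)·16 + (1/2)·17 = 13
Expected profit = 13 − 2 = 11 ≈ $11.00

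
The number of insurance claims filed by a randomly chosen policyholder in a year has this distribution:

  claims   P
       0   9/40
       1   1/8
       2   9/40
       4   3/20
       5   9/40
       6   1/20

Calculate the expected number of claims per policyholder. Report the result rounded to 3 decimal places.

E[X] = (9/40)·0 + (1/8)·1 + (9/40)·2 + (3/20)·4 + (9/40)·5 + (1/20)·6
     = 13/5 ≈ 2.600

2.600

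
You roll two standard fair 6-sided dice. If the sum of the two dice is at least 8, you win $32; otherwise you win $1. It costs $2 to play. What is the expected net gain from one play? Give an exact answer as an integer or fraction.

E[payout] = (7/12)·1 + (5/12)·32 = 167/12
Expected profit = 167/12 − 2 = 143/12

143/12 dollars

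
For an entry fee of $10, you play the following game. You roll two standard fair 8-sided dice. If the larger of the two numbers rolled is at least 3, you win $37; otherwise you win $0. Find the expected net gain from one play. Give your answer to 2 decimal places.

$24.69

E[payout] = (1/16)·0 + (15/16)·37 = 555/16
Expected profit = 555/16 − 10 = 395/16 ≈ $24.69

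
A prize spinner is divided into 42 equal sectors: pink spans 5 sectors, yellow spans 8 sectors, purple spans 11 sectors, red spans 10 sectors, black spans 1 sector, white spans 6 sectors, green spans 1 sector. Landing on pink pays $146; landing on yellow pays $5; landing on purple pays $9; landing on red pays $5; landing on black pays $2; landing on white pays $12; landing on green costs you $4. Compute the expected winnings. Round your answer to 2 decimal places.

$23.55

E[payout] = (5/42)·146 + (8/42)·5 + (11/42)·9 + (10/42)·5 + (1/42)·2 + (6/42)·12 + (1/42)·(-4) = 989/42
≈ $23.55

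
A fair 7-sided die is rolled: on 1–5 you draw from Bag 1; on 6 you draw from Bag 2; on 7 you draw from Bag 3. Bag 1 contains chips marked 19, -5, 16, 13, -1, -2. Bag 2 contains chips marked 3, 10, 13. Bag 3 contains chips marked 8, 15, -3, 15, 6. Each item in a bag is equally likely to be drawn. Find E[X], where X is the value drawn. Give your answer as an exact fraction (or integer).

251/35

E[X | Bag 1] = (19 − 5 + 16 + 13 − 1 − 2)/6 = 20/3
E[X | Bag 2] = (3 + 10 + 13)/3 = 26/3
E[X | Bag 3] = (8 + 15 − 3 + 15 + 6)/5 = 41/5
E[X] = (5/7)·20/3 + (1/7)·26/3 + (1/7)·41/5 = 251/35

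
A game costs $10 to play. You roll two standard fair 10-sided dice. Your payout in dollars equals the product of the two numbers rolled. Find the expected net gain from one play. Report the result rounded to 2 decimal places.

$20.25

Distribution of the product of the two numbers rolled: 1 w.p. 1/100, 2 w.p. 1/50, 3 w.p. 1/50, 4 w.p. 3/100, 5 w.p. 1/50, 6 w.p. 1/25, …
E[payout] = (1/100)·1 + (1/50)·2 + (1/50)·3 + (3/100)·4 + (1/50)·5 + (1/25)·6 + (1/50)·7 + (1/25)·8 + (3/100)·9 + (1/25)·10 + (1/25)·12 + (1/50)·14 + (1/50)·15 + (3/100)·16 + (1/25)·18 + (1/25)·20 + (1/50)·21 + (1/25)·24 + (1/100)·25 + (1/50)·27 + (1/50)·28 + (1/25)·30 + (1/50)·32 + (1/50)·35 + (3/100)·36 + (1/25)·40 + (1/50)·42 + (1/50)·45 + (1/50)·48 + (1/100)·49 + (1/50)·50 + (1/50)·54 + (1/50)·56 + (1/50)·60 + (1/50)·63 + (1/100)·64 + (1/50)·70 + (1/50)·72 + (1/50)·80 + (1/100)·81 + (1/50)·90 + (1/100)·100 = 121/4
Expected profit = 121/4 − 10 = 81/4 ≈ $20.25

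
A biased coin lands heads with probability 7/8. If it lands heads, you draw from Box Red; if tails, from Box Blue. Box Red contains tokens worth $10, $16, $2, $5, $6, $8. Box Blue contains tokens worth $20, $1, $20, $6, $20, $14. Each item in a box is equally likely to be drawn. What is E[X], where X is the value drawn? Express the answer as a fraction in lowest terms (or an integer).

205/24 dollars

E[X | Box Red] = (10 + 16 + 2 + 5 + 6 + 8)/6 = 47/6
E[X | Box Blue] = (20 + 1 + 20 + 6 + 20 + 14)/6 = 27/2
E[X] = (7/8)·47/6 + (1/8)·27/2 = 205/24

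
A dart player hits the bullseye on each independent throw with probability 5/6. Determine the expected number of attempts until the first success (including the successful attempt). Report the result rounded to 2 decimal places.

For a geometric distribution, E[trials] = 1/p = 1/(5/6) = 6/5.
≈ 1.20

1.20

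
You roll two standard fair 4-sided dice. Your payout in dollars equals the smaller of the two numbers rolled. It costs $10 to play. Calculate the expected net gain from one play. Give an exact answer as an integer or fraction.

Distribution of the smaller of the two numbers rolled: 1 w.p. 7/16, 2 w.p. 5/16, 3 w.p. 3/16, 4 w.p. 1/16
E[payout] = (7/16)·1 + (5/16)·2 + (3/16)·3 + (1/16)·4 = 15/8
Expected profit = 15/8 − 10 = -65/8

-65/8 dollars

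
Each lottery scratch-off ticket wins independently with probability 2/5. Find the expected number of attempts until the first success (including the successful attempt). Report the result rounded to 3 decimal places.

For a geometric distribution, E[trials] = 1/p = 1/(2/5) = 5/2.
≈ 2.500

2.500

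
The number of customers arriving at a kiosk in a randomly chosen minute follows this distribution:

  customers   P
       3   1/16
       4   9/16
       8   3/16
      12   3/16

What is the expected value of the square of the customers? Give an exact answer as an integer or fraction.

E[X²] = (1/16)·9 + (9/16)·16 + (3/16)·64 + (3/16)·144
     = 777/16

777/16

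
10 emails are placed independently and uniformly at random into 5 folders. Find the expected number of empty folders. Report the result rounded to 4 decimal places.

Let Xⱼ=1 if folder j is empty. P(Xⱼ=1) = ((5-1)/5)^10 = 1048576/9765625.
By linearity, E[#empty] = 5·1048576/9765625 = 1048576/1953125.
≈ 0.5369

0.5369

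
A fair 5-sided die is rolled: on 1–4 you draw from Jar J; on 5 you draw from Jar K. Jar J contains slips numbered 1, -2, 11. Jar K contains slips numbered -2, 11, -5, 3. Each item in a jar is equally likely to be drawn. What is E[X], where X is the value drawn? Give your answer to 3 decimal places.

3.017

E[X | Jar J] = (1 − 2 + 11)/3 = 10/3
E[X | Jar K] = (-2 + 11 − 5 + 3)/4 = 7/4
E[X] = (4/5)·10/3 + (1/5)·7/4 = 181/60 ≈ 3.017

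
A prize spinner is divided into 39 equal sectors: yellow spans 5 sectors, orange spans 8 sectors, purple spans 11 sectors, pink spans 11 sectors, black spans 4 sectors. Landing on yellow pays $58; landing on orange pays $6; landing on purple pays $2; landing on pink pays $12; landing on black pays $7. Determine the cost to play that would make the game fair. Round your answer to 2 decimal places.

$13.33

E[payout] = (5/39)·58 + (8/39)·6 + (11/39)·2 + (11/39)·12 + (4/39)·7 = 40/3
Fair fee = E[payout] = 40/3 ≈ $13.33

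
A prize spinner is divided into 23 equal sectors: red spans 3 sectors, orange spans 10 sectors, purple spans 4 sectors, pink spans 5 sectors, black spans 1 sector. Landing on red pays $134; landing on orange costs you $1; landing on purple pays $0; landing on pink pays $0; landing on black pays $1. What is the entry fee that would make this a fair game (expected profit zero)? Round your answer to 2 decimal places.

$17.09

E[payout] = (3/23)·134 + (10/23)·(-1) + (4/23)·0 + (5/23)·0 + (1/23)·1 = 393/23
Fair fee = E[payout] = 393/23 ≈ $17.09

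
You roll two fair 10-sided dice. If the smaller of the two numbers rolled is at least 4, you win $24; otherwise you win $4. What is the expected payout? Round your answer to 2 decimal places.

$13.80

E[payout] = (51/100)·4 + (49/100)·24 = 69/5
≈ $13.80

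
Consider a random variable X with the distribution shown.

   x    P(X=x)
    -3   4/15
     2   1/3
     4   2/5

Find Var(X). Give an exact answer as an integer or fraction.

E[X] = (4/15)·(-3) + (1/3)·2 + (2/5)·4 = 22/15
E[X²] = (4/15)·9 + (1/3)·4 + (2/5)·16 = 152/15
Var(X) = 152/15 − (22/15)² = 1796/225

1796/225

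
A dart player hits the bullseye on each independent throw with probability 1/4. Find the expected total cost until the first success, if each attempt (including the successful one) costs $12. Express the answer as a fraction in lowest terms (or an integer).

$48

E[#attempts] = 1/p = 4; E[cost] = 12·4 = 48.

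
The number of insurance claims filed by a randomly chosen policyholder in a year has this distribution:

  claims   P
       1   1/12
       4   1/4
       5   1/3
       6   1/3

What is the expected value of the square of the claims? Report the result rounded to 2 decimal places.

E[X²] = (1/12)·1 + (1/4)·16 + (1/3)·25 + (1/3)·36
     = 293/12 ≈ 24.42

24.42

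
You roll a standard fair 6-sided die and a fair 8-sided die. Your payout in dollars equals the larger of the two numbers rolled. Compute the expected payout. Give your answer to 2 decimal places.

Distribution of the larger of the two numbers rolled: 1 w.p. 1/48, 2 w.p. 1/16, 3 w.p. 5/48, 4 w.p. 7/48, 5 w.p. 3/16, 6 w.p. 11/48, …
E[payout] = (1/48)·1 + (1/16)·2 + (5/48)·3 + (7/48)·4 + (3/16)·5 + (11/48)·6 + (1/8)·7 + (1/8)·8 = 251/48
≈ $5.23

$5.23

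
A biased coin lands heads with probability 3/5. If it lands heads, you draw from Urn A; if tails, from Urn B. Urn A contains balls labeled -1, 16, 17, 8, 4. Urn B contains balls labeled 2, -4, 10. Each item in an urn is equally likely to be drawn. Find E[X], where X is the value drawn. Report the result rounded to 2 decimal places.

E[X | Urn A] = (-1 + 16 + 17 + 8 + 4)/5 = 44/5
E[X | Urn B] = (2 − 4 + 10)/3 = 8/3
E[X] = (3/5)·44/5 + (2/5)·8/3 = 476/75 ≈ 6.35

6.35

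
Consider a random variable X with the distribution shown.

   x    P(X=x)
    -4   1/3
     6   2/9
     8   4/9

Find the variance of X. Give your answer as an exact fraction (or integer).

E[X] = (1/3)·(-4) + (2/9)·6 + (4/9)·8 = 32/9
E[X²] = (1/3)·16 + (2/9)·36 + (4/9)·64 = 376/9
Var(X) = 376/9 − (32/9)² = 2360/81

2360/81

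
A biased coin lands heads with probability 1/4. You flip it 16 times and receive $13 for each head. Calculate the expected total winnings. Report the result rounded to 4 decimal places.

E[#heads] = 16·1/4 = 4 (linearity over flips).
E[winnings] = 13·4 = 52.
≈ 52.0000

$52.0000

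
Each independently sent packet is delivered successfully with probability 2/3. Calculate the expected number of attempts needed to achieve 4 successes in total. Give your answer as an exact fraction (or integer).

By linearity (sum of 4 independent geometric waits), E[trials] = 4/p = 4/(2/3) = 6.

6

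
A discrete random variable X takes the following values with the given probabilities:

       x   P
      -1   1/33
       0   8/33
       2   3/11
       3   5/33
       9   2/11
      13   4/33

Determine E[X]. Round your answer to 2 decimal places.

E[X] = (1/33)·(-1) + (8/33)·0 + (3/11)·2 + (5/33)·3 + (2/11)·9 + (4/33)·13
     = 46/11 ≈ 4.18

4.18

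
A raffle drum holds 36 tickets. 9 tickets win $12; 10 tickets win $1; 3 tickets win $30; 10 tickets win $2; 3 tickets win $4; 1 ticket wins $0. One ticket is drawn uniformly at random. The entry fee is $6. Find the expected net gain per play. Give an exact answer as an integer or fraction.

2/3 dollars

E[payout] = (9/36)·12 + (10/36)·1 + (3/36)·30 + (10/36)·2 + (3/36)·4 + (1/36)·0 = 20/3
Expected profit = 20/3 − 6 = 2/3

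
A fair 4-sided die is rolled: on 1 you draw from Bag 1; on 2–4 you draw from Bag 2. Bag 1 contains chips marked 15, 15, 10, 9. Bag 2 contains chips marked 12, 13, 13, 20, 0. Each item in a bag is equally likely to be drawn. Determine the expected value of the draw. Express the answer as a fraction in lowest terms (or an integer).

E[X | Bag 1] = (15 + 15 + 10 + 9)/4 = 49/4
E[X | Bag 2] = (12 + 13 + 13 + 20 + 0)/5 = 58/5
E[X] = (1/4)·49/4 + (3/4)·58/5 = 941/80

941/80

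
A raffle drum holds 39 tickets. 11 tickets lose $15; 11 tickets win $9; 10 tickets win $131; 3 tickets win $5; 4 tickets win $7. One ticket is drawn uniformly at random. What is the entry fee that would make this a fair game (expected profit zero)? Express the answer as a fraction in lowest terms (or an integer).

$33

E[payout] = (11/39)·(-15) + (11/39)·9 + (10/39)·131 + (3/39)·5 + (4/39)·7 = 33
Fair fee = E[payout] = 33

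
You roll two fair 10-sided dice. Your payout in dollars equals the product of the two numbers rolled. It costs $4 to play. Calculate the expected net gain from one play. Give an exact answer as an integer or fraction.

Distribution of the product of the two numbers rolled: 1 w.p. 1/100, 2 w.p. 1/50, 3 w.p. 1/50, 4 w.p. 3/100, 5 w.p. 1/50, 6 w.p. 1/25, …
E[payout] = (1/100)·1 + (1/50)·2 + (1/50)·3 + (3/100)·4 + (1/50)·5 + (1/25)·6 + (1/50)·7 + (1/25)·8 + (3/100)·9 + (1/25)·10 + (1/25)·12 + (1/50)·14 + (1/50)·15 + (3/100)·16 + (1/25)·18 + (1/25)·20 + (1/50)·21 + (1/25)·24 + (1/100)·25 + (1/50)·27 + (1/50)·28 + (1/25)·30 + (1/50)·32 + (1/50)·35 + (3/100)·36 + (1/25)·40 + (1/50)·42 + (1/50)·45 + (1/50)·48 + (1/100)·49 + (1/50)·50 + (1/50)·54 + (1/50)·56 + (1/50)·60 + (1/50)·63 + (1/100)·64 + (1/50)·70 + (1/50)·72 + (1/50)·80 + (1/100)·81 + (1/50)·90 + (1/100)·100 = 121/4
Expected profit = 121/4 − 4 = 105/4

105/4 dollars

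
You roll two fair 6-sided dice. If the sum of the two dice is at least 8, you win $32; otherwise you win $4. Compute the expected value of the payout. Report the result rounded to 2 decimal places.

$15.67

E[payout] = (7/12)·4 + (5/12)·32 = 47/3
≈ $15.67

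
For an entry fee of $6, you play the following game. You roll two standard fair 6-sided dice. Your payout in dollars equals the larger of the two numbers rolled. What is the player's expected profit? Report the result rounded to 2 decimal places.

-$1.53

Distribution of the larger of the two numbers rolled: 1 w.p. 1/36, 2 w.p. 1/12, 3 w.p. 5/36, 4 w.p. 7/36, 5 w.p. 1/4, 6 w.p. 11/36
E[payout] = (1/36)·1 + (1/12)·2 + (5/36)·3 + (7/36)·4 + (1/4)·5 + (11/36)·6 = 161/36
Expected profit = 161/36 − 6 = -55/36 ≈ -$1.53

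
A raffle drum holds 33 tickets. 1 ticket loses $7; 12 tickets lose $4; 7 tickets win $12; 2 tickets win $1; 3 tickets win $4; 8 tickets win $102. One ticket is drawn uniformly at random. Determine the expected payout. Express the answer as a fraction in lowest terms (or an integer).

E[payout] = (1/33)·(-7) + (12/33)·(-4) + (7/33)·12 + (2/33)·1 + (3/33)·4 + (8/33)·102 = 859/33

859/33 dollars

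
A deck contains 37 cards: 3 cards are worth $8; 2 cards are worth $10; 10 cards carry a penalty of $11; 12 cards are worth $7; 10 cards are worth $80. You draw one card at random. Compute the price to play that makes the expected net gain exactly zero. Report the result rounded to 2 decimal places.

E[payout] = (3/37)·8 + (2/37)·10 + (10/37)·(-11) + (12/37)·7 + (10/37)·80 = 818/37
Fair fee = E[payout] = 818/37 ≈ $22.11

$22.11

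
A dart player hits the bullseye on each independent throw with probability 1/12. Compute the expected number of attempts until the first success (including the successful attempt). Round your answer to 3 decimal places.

12.000

For a geometric distribution, E[trials] = 1/p = 1/(1/12) = 12.
≈ 12.000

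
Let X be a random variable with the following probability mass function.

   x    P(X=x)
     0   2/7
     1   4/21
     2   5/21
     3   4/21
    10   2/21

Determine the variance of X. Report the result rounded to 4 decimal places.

7.5828

E[X] = (2/7)·0 + (4/21)·1 + (5/21)·2 + (4/21)·3 + (2/21)·10 = 46/21
E[X²] = (2/7)·0 + (4/21)·1 + (5/21)·4 + (4/21)·9 + (2/21)·100 = 260/21
Var(X) = 260/21 − (46/21)² = 3344/441 ≈ 7.5828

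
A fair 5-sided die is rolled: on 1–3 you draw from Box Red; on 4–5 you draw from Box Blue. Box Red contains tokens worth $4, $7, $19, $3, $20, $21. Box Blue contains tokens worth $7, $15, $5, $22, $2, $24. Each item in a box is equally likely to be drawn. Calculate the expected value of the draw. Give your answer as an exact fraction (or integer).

62/5 dollars

E[X | Box Red] = (4 + 7 + 19 + 3 + 20 + 21)/6 = 37/3
E[X | Box Blue] = (7 + 15 + 5 + 22 + 2 + 24)/6 = 25/2
E[X] = (3/5)·37/3 + (2/5)·25/2 = 62/5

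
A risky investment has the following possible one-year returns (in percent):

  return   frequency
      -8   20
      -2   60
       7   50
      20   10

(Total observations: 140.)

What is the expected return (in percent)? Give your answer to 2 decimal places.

1.93

Total = 140, so P(return=-8) = 20/140, etc.
E[X] = (1/7)·(-8) + (3/7)·(-2) + (5/14)·7 + (1/14)·20
     = 27/14 ≈ 1.93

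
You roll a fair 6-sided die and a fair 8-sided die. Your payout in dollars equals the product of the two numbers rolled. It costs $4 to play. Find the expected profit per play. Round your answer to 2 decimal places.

Distribution of the product of the two numbers rolled: 1 w.p. 1/48, 2 w.p. 1/24, 3 w.p. 1/24, 4 w.p. 1/16, 5 w.p. 1/24, 6 w.p. 1/12, …
E[payout] = (1/48)·1 + (1/24)·2 + (1/24)·3 + (1/16)·4 + (1/24)·5 + (1/12)·6 + (1/48)·7 + (1/16)·8 + (1/48)·9 + (1/24)·10 + (1/12)·12 + (1/48)·14 + (1/24)·15 + (1/24)·16 + (1/24)·18 + (1/24)·20 + (1/48)·21 + (1/16)·24 + (1/48)·25 + (1/48)·28 + (1/24)·30 + (1/48)·32 + (1/48)·35 + (1/48)·36 + (1/48)·40 + (1/48)·42 + (1/48)·48 = 63/4
Expected profit = 63/4 − 4 = 47/4 ≈ $11.75

$11.75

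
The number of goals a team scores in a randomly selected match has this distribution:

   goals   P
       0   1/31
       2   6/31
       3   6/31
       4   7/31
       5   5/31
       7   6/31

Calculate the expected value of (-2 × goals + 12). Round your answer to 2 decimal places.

3.94

E[-2x+12] = (1/31)·12 + (6/31)·8 + (6/31)·6 + (7/31)·4 + (5/31)·2 + (6/31)·(-2)
     = 122/31 ≈ 3.94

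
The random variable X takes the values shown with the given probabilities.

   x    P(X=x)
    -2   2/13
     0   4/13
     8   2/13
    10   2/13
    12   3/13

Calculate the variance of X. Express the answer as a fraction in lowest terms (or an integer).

E[X] = (2/13)·(-2) + (4/13)·0 + (2/13)·8 + (2/13)·10 + (3/13)·12 = 68/13
E[X²] = (2/13)·4 + (4/13)·0 + (2/13)·64 + (2/13)·100 + (3/13)·144 = 768/13
Var(X) = 768/13 − (68/13)² = 5360/169

5360/169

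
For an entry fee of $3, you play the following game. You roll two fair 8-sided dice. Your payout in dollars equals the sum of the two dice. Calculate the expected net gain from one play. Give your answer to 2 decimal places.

Distribution of the sum of the two dice: 2 w.p. 1/64, 3 w.p. 1/32, 4 w.p. 3/64, 5 w.p. 1/16, 6 w.p. 5/64, 7 w.p. 3/32, …
E[payout] = (1/64)·2 + (1/32)·3 + (3/64)·4 + (1/16)·5 + (5/64)·6 + (3/32)·7 + (7/64)·8 + (1/8)·9 + (7/64)·10 + (3/32)·11 + (5/64)·12 + (1/16)·13 + (3/64)·14 + (1/32)·15 + (1/64)·16 = 9
Expected profit = 9 − 3 = 6 ≈ $6.00

$6.00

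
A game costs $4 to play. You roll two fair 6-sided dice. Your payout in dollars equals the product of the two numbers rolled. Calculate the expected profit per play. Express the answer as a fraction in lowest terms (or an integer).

33/4 dollars

Distribution of the product of the two numbers rolled: 1 w.p. 1/36, 2 w.p. 1/18, 3 w.p. 1/18, 4 w.p. 1/12, 5 w.p. 1/18, 6 w.p. 1/9, …
E[payout] = (1/36)·1 + (1/18)·2 + (1/18)·3 + (1/12)·4 + (1/18)·5 + (1/9)·6 + (1/18)·8 + (1/36)·9 + (1/18)·10 + (1/9)·12 + (1/18)·15 + (1/36)·16 + (1/18)·18 + (1/18)·20 + (1/18)·24 + (1/36)·25 + (1/18)·30 + (1/36)·36 = 49/4
Expected profit = 49/4 − 4 = 33/4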